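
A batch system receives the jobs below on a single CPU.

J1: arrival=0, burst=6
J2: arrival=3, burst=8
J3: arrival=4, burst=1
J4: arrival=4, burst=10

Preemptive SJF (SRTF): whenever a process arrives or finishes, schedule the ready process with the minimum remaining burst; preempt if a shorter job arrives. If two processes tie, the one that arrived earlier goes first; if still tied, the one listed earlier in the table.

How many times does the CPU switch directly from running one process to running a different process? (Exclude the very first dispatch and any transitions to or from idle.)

Schedule: | J1 0-4 | J3 4-5 | J1 5-7 | J2 7-15 | J4 15-25 |
Completion: J1=7  J2=15  J3=5  J4=25
Turnaround (C−A): J1=7  J2=12  J3=1  J4=21

4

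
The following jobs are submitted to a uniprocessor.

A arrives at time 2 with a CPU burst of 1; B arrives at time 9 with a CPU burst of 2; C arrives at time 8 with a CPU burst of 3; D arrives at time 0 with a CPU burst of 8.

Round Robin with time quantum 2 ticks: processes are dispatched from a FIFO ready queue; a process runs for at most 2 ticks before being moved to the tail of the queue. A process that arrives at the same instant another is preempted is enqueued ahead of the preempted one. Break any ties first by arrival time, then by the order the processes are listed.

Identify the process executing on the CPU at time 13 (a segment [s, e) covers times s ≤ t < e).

Gantt: | D 0-2 | A 2-3 | D 3-9 | C 9-11 | B 11-13 | C 13-14 |
Completion: A=3  B=13  C=14  D=9

C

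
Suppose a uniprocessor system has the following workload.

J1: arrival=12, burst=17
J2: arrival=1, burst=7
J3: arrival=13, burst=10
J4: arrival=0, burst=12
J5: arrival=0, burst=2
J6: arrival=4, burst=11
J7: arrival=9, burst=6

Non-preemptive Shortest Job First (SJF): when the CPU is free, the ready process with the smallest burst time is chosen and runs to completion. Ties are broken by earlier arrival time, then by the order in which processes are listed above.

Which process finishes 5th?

Schedule: | J5 0-2 | J2 2-9 | J7 9-15 | J3 15-25 | J6 25-36 | J4 36-48 | J1 48-65 |
Completion: J1=65  J2=9  J3=25  J4=48  J5=2  J6=36  J7=15
Finish order: J5 → J2 → J7 → J3 → J6 → J4 → J1

J6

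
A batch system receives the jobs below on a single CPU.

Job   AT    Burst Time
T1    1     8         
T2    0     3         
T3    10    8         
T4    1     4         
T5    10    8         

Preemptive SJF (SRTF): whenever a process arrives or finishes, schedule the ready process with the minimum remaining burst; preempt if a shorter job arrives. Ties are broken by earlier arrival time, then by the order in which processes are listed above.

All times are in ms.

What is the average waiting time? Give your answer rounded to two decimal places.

Schedule: | T2 0-3 | T4 3-7 | T1 7-15 | T3 15-23 | T5 23-31 |
Completion: T1=15  T2=3  T3=23  T4=7  T5=31
Waiting times: T1=6, T2=0, T3=5, T4=2, T5=13
Average waiting = (6+0+5+2+13) / 5 = 26/5 = 5.20

5.20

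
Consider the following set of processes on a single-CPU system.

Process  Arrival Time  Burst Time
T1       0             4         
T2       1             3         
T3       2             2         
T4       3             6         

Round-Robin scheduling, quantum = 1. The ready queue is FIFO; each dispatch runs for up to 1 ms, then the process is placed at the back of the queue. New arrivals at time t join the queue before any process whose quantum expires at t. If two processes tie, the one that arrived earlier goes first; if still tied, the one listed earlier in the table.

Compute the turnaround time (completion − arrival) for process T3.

6

Gantt: | T1 0-1 | T2 1-2 | T1 2-3 | T3 3-4 | T2 4-5 | T4 5-6 | T1 6-7 | T3 7-8 | T2 8-9 | T4 9-10 | T1 10-11 | T4 11-15 |
Completion: T1=11  T2=9  T3=8  T4=15
Turnaround(T3) = completion − arrival = 8 − 2 = 6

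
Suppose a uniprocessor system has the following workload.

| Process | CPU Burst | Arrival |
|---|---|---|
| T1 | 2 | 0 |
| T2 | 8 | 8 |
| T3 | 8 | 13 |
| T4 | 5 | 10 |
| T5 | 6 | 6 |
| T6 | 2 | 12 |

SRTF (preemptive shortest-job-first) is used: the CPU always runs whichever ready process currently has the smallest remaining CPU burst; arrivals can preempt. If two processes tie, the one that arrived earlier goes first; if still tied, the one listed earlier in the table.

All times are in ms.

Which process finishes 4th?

Schedule: | T1 0-2 | idle 2-6 | T5 6-12 | T6 12-14 | T4 14-19 | T2 19-27 | T3 27-35 |
Completion: T1=2  T2=27  T3=35  T4=19  T5=12  T6=14
Turnaround (C−A): T1=2  T2=19  T3=22  T4=9  T5=6  T6=2
Finish order: T1 → T5 → T6 → T4 → T2 → T3

T4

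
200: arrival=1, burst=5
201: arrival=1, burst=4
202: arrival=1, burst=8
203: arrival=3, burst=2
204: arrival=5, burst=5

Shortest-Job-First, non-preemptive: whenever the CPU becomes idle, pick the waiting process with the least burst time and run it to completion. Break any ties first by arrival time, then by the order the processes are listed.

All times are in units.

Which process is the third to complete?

200

Timeline: | idle 0-1 | 201 1-5 | 203 5-7 | 200 7-12 | 204 12-17 | 202 17-25 |
Completion: 200=12  201=5  202=25  203=7  204=17
Turnaround (C−A): 200=11  201=4  202=24  203=4  204=12
Finish order: 201 → 203 → 200 → 204 → 202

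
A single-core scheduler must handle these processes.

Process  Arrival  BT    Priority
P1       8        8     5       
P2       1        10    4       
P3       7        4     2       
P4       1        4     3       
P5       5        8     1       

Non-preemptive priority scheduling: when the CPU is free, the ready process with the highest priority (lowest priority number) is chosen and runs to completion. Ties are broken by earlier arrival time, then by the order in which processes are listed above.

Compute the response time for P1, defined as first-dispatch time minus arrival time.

19

Gantt: | idle 0-1 | P4 1-5 | P5 5-13 | P3 13-17 | P2 17-27 | P1 27-35 |
Completion: P1=35  P2=27  P3=17  P4=5  P5=13
Response(P1) = first start − arrival = 27 − 8 = 19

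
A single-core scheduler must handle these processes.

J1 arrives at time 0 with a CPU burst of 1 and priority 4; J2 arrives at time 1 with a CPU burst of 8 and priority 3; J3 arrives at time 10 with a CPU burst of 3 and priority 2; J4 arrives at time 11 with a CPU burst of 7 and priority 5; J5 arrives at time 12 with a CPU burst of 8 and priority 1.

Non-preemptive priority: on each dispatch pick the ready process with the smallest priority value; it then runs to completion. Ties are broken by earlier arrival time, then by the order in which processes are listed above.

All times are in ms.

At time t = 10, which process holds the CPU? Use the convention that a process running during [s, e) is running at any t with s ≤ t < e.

Timeline: | J1 0-1 | J2 1-9 | idle 9-10 | J3 10-13 | J5 13-21 | J4 21-28 |
Completion: J1=1  J2=9  J3=13  J4=28  J5=21

J3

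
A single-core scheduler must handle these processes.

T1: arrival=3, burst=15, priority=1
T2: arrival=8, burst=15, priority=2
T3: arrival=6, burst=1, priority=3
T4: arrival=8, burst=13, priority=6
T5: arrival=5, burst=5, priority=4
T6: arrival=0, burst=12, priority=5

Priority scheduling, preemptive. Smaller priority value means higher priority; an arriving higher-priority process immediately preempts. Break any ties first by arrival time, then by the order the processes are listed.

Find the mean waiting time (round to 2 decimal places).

23.67

Schedule: | T6 0-3 | T1 3-18 | T2 18-33 | T3 33-34 | T5 34-39 | T6 39-48 | T4 48-61 |
Completion: T1=18  T2=33  T3=34  T4=61  T5=39  T6=48
Turnaround (C−A): T1=15  T2=25  T3=28  T4=53  T5=34  T6=48
Waiting times: T1=0, T2=10, T3=27, T4=40, T5=29, T6=36
Average waiting = (0+10+27+40+29+36) / 6 = 142/6 = 23.67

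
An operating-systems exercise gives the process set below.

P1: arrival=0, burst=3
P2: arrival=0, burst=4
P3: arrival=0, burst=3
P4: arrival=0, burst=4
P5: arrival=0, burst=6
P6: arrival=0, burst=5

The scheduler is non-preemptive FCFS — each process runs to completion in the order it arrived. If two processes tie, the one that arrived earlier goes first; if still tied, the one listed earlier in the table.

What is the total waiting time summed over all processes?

54

Gantt: | P1 0-3 | P2 3-7 | P3 7-10 | P4 10-14 | P5 14-20 | P6 20-25 |
Completion: P1=3  P2=7  P3=10  P4=14  P5=20  P6=25
Turnaround (C−A): P1=3  P2=7  P3=10  P4=14  P5=20  P6=25
Waiting = turnaround − burst: P1=0, P2=3, P3=7, P4=10, P5=14, P6=20
Total waiting = 0 + 3 + 7 + 10 + 14 + 20 = 54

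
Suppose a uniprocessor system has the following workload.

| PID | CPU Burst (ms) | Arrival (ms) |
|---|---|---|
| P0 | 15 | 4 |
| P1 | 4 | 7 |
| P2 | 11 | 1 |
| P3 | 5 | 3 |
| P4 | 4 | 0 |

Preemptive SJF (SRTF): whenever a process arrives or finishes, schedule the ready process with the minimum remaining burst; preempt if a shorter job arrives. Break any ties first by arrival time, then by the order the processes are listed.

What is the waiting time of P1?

Gantt: | P4 0-4 | P3 4-9 | P1 9-13 | P2 13-24 | P0 24-39 |
Completion: P0=39  P1=13  P2=24  P3=9  P4=4
Waiting(P1) = turnaround − burst = 6 − 4 = 2

2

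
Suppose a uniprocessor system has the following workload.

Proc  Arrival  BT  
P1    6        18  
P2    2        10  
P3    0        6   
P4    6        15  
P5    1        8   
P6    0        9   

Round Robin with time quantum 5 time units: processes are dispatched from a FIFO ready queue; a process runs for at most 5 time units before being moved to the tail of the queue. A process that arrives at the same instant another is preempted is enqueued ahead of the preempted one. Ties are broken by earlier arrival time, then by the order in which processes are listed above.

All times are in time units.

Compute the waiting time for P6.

Timeline: | P3 0-5 | P6 5-10 | P5 10-15 | P2 15-20 | P3 20-21 | P1 21-26 | P4 26-31 | P6 31-35 | P5 35-38 | P2 38-43 | P1 43-48 | P4 48-53 | P1 53-58 | P4 58-63 | P1 63-66 |
Completion: P1=66  P2=43  P3=21  P4=63  P5=38  P6=35
Turnaround (C−A): P1=60  P2=41  P3=21  P4=57  P5=37  P6=35
Waiting(P6) = turnaround − burst = 35 − 9 = 26

26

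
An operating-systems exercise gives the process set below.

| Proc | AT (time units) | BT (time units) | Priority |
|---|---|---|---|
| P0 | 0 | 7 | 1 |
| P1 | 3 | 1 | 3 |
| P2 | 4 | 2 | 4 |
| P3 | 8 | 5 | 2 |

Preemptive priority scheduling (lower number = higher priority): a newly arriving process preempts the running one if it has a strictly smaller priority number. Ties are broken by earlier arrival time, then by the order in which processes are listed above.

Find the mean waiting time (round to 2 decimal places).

3.25

Timeline: | P0 0-7 | P1 7-8 | P3 8-13 | P2 13-15 |
Completion: P0=7  P1=8  P2=15  P3=13
Turnaround (C−A): P0=7  P1=5  P2=11  P3=5
Waiting times: P0=0, P1=4, P2=9, P3=0
Average waiting = (0+4+9+0) / 4 = 13/4 = 3.25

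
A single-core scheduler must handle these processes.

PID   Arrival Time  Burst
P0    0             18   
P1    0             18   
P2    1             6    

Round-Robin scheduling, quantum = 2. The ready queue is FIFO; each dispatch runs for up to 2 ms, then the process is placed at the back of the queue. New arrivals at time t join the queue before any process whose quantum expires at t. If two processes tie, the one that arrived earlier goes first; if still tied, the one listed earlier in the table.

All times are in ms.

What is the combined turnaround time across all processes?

99

Timeline: | P0 0-2 | P1 2-4 | P2 4-6 | P0 6-8 | P1 8-10 | P2 10-12 | P0 12-14 | P1 14-16 | P2 16-18 | P0 18-20 | P1 20-22 | P0 22-24 | P1 24-26 | P0 26-28 | P1 28-30 | P0 30-32 | P1 32-34 | P0 34-36 | P1 36-38 | P0 38-40 | P1 40-42 |
Completion: P0=40  P1=42  P2=18
Turnaround (C−A): P0=40  P1=42  P2=17
Turnaround = completion − arrival: P0=40, P1=42, P2=17
Total turnaround = 40 + 42 + 17 = 99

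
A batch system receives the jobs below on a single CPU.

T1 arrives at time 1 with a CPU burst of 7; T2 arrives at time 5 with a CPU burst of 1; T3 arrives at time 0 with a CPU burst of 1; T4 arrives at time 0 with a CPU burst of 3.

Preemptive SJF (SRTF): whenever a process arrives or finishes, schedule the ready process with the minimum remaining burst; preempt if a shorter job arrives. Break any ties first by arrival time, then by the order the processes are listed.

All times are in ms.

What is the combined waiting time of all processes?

Schedule: | T3 0-1 | T4 1-4 | T1 4-5 | T2 5-6 | T1 6-12 |
Completion: T1=12  T2=6  T3=1  T4=4
Turnaround (C−A): T1=11  T2=1  T3=1  T4=4
Waiting = turnaround − burst: T1=4, T2=0, T3=0, T4=1
Total waiting = 4 + 0 + 0 + 1 = 5

5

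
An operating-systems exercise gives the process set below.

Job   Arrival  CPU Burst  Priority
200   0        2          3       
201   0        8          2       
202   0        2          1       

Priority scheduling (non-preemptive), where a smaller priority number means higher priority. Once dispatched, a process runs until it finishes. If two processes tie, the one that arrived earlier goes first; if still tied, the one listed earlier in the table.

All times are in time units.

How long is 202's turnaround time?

2

Gantt: | 202 0-2 | 201 2-10 | 200 10-12 |
Completion: 200=12  201=10  202=2
Turnaround (C−A): 200=12  201=10  202=2
Turnaround(202) = completion − arrival = 2 − 0 = 2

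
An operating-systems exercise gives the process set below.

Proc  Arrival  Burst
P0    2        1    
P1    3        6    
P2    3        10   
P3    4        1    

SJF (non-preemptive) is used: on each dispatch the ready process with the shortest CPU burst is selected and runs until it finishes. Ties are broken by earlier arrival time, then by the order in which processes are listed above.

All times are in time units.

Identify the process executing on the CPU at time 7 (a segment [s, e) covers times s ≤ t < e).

P1

Gantt: | idle 0-2 | P0 2-3 | P1 3-9 | P3 9-10 | P2 10-20 |
Completion: P0=3  P1=9  P2=20  P3=10
Turnaround (C−A): P0=1  P1=6  P2=17  P3=6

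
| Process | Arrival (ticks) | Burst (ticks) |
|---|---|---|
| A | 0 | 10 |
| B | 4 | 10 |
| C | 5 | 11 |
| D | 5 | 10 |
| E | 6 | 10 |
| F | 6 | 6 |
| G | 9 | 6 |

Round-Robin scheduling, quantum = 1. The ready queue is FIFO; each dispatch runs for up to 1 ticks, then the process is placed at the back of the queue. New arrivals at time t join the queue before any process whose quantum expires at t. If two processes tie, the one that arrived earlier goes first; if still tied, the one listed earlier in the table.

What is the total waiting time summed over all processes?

281

Gantt: | A 0-4 | B 4-5 | A 5-6 | C 6-7 | D 7-8 | B 8-9 | E 9-10 | F 10-11 | A 11-12 | C 12-13 | D 13-14 | G 14-15 | B 15-16 | E 16-17 | F 17-18 | A 18-19 | C 19-20 | D 20-21 | G 21-22 | B 22-23 | E 23-24 | F 24-25 | A 25-26 | C 26-27 | D 27-28 | G 28-29 | B 29-30 | E 30-31 | F 31-32 | A 32-33 | C 33-34 | D 34-35 | G 35-36 | B 36-37 | E 37-38 | F 38-39 | A 39-40 | C 40-41 | D 41-42 | G 42-43 | B 43-44 | E 44-45 | F 45-46 | C 46-47 | D 47-48 | G 48-49 | B 49-50 | E 50-51 | C 51-52 | D 52-53 | B 53-54 | E 54-55 | C 55-56 | D 56-57 | B 57-58 | E 58-59 | C 59-60 | D 60-61 | E 61-62 | C 62-63 |
Completion: A=40  B=58  C=63  D=61  E=62  F=46  G=49
Turnaround (C−A): A=40  B=54  C=58  D=56  E=56  F=40  G=40
Waiting = turnaround − burst: A=30, B=44, C=47, D=46, E=46, F=34, G=34
Total waiting = 30 + 44 + 47 + 46 + 46 + 34 + 34 = 281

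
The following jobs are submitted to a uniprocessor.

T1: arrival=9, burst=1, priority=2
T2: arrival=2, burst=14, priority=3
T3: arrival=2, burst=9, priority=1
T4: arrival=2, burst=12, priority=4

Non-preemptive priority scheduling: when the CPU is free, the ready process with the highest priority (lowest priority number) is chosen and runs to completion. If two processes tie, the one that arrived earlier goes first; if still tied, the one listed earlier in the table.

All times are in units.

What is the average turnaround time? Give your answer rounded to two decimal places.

Gantt: | idle 0-2 | T3 2-11 | T1 11-12 | T2 12-26 | T4 26-38 |
Completion: T1=12  T2=26  T3=11  T4=38
Turnaround (C−A): T1=3  T2=24  T3=9  T4=36
Turnaround times: T1=3, T2=24, T3=9, T4=36
Average turnaround = (3+24+9+36) / 4 = 72/4 = 18.00

18.00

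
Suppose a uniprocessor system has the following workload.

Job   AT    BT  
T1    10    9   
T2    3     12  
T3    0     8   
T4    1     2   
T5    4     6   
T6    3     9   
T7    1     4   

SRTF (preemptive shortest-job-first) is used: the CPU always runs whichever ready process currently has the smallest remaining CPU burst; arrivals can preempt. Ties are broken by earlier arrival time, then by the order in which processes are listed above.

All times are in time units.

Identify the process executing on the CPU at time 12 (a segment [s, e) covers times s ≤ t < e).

T5

Gantt: | T3 0-1 | T4 1-3 | T7 3-7 | T5 7-13 | T3 13-20 | T6 20-29 | T1 29-38 | T2 38-50 |
Completion: T1=38  T2=50  T3=20  T4=3  T5=13  T6=29  T7=7
Turnaround (C−A): T1=28  T2=47  T3=20  T4=2  T5=9  T6=26  T7=6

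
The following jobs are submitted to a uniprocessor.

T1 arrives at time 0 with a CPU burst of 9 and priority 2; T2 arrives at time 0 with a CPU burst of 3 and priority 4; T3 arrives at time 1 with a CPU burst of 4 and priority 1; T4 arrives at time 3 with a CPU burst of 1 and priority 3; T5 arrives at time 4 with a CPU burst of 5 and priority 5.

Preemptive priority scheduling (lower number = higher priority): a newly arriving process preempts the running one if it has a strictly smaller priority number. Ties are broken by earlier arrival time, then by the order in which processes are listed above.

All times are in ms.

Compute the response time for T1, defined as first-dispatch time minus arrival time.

0

Gantt: | T1 0-1 | T3 1-5 | T1 5-13 | T4 13-14 | T2 14-17 | T5 17-22 |
Completion: T1=13  T2=17  T3=5  T4=14  T5=22
Turnaround (C−A): T1=13  T2=17  T3=4  T4=11  T5=18
Response(T1) = first start − arrival = 0 − 0 = 0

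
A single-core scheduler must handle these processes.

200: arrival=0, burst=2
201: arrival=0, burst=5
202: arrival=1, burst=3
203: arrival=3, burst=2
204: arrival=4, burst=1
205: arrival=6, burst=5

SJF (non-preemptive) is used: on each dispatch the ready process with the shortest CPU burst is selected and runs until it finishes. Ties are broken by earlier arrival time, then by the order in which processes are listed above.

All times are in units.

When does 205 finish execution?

18

Gantt: | 200 0-2 | 202 2-5 | 204 5-6 | 203 6-8 | 201 8-13 | 205 13-18 |
Completion: 200=2  201=13  202=5  203=8  204=6  205=18
Turnaround (C−A): 200=2  201=13  202=4  203=5  204=2  205=12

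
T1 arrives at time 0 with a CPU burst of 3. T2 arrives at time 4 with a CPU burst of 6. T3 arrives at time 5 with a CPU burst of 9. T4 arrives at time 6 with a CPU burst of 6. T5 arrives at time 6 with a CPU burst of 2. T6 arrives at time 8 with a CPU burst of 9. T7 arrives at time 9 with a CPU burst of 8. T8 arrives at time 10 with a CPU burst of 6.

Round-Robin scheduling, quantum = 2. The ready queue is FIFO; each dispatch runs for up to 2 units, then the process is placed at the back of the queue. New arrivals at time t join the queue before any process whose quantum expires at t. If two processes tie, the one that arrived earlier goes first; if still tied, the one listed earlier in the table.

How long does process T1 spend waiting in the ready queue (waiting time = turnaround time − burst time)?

0

Gantt: | T1 0-3 | idle 3-4 | T2 4-6 | T3 6-8 | T4 8-10 | T5 10-12 | T2 12-14 | T6 14-16 | T3 16-18 | T7 18-20 | T8 20-22 | T4 22-24 | T2 24-26 | T6 26-28 | T3 28-30 | T7 30-32 | T8 32-34 | T4 34-36 | T6 36-38 | T3 38-40 | T7 40-42 | T8 42-44 | T6 44-46 | T3 46-47 | T7 47-49 | T6 49-50 |
Completion: T1=3  T2=26  T3=47  T4=36  T5=12  T6=50  T7=49  T8=44
Waiting(T1) = turnaround − burst = 3 − 3 = 0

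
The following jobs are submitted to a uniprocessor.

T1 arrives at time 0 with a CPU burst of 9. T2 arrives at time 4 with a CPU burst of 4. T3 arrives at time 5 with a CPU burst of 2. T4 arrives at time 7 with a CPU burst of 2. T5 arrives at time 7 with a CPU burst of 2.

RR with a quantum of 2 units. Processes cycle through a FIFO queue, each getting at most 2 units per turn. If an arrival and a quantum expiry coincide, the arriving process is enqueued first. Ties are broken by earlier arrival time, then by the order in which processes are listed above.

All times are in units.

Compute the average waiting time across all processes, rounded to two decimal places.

Gantt: | T1 0-4 | T2 4-6 | T1 6-8 | T3 8-10 | T2 10-12 | T4 12-14 | T5 14-16 | T1 16-19 |
Completion: T1=19  T2=12  T3=10  T4=14  T5=16
Waiting times: T1=10, T2=4, T3=3, T4=5, T5=7
Average waiting = (10+4+3+5+7) / 5 = 29/5 = 5.80

5.80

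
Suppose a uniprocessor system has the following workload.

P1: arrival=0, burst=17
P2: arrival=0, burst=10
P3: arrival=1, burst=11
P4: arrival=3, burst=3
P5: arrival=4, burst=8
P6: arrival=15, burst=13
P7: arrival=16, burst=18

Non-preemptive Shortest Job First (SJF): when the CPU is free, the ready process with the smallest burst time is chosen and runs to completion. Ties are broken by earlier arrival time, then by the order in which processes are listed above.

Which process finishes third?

P5

Schedule: | P2 0-10 | P4 10-13 | P5 13-21 | P3 21-32 | P6 32-45 | P1 45-62 | P7 62-80 |
Completion: P1=62  P2=10  P3=32  P4=13  P5=21  P6=45  P7=80
Finish order: P2 → P4 → P5 → P3 → P6 → P1 → P7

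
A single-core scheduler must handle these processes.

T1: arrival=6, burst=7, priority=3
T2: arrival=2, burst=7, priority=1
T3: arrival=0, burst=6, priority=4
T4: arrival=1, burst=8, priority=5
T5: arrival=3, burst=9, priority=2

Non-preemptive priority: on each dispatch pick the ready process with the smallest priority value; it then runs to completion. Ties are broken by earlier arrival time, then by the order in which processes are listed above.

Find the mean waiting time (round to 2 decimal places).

Timeline: | T3 0-6 | T2 6-13 | T5 13-22 | T1 22-29 | T4 29-37 |
Completion: T1=29  T2=13  T3=6  T4=37  T5=22
Waiting times: T1=16, T2=4, T3=0, T4=28, T5=10
Average waiting = (16+4+0+28+10) / 5 = 58/5 = 11.60

11.60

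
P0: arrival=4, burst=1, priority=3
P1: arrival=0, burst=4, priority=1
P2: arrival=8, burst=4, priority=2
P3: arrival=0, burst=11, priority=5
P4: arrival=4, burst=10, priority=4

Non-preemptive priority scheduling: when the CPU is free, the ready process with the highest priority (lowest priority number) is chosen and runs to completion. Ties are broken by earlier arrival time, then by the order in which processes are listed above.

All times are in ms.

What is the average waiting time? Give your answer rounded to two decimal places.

5.40

Timeline: | P1 0-4 | P0 4-5 | P4 5-15 | P2 15-19 | P3 19-30 |
Completion: P0=5  P1=4  P2=19  P3=30  P4=15
Turnaround (C−A): P0=1  P1=4  P2=11  P3=30  P4=11
Waiting times: P0=0, P1=0, P2=7, P3=19, P4=1
Average waiting = (0+0+7+19+1) / 5 = 27/5 = 5.40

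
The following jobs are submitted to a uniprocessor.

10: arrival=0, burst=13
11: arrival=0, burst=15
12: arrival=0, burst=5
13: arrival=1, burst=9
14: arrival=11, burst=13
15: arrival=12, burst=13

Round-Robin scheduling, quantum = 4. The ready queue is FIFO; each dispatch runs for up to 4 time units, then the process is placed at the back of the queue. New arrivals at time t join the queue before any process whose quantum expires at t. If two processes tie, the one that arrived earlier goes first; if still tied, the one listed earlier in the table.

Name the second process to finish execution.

13

Timeline: | 10 0-4 | 11 4-8 | 12 8-12 | 13 12-16 | 10 16-20 | 11 20-24 | 14 24-28 | 15 28-32 | 12 32-33 | 13 33-37 | 10 37-41 | 11 41-45 | 14 45-49 | 15 49-53 | 13 53-54 | 10 54-55 | 11 55-58 | 14 58-62 | 15 62-66 | 14 66-67 | 15 67-68 |
Completion: 10=55  11=58  12=33  13=54  14=67  15=68
Finish order: 12 → 13 → 10 → 11 → 14 → 15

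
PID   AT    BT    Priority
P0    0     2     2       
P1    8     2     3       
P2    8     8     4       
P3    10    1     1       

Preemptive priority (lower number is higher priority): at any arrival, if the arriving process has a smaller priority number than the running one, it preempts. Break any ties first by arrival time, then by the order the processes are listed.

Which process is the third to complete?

P3

Timeline: | P0 0-2 | idle 2-8 | P1 8-10 | P3 10-11 | P2 11-19 |
Completion: P0=2  P1=10  P2=19  P3=11
Finish order: P0 → P1 → P3 → P2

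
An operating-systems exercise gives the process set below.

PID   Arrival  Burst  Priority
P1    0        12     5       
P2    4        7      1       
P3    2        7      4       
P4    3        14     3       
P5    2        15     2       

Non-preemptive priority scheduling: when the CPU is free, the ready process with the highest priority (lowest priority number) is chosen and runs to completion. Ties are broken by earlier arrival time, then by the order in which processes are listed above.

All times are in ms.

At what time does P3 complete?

Timeline: | P1 0-12 | P2 12-19 | P5 19-34 | P4 34-48 | P3 48-55 |
Completion: P1=12  P2=19  P3=55  P4=48  P5=34
Turnaround (C−A): P1=12  P2=15  P3=53  P4=45  P5=32

55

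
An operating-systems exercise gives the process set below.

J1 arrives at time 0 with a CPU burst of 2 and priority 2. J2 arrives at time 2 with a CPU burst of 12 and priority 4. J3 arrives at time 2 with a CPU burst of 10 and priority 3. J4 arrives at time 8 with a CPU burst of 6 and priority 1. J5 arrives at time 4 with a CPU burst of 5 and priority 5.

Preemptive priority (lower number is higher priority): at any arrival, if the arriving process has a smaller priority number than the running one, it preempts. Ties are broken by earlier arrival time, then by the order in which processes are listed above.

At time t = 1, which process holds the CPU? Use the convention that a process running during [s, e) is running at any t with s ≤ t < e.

Schedule: | J1 0-2 | J3 2-8 | J4 8-14 | J3 14-18 | J2 18-30 | J5 30-35 |
Completion: J1=2  J2=30  J3=18  J4=14  J5=35
Turnaround (C−A): J1=2  J2=28  J3=16  J4=6  J5=31

J1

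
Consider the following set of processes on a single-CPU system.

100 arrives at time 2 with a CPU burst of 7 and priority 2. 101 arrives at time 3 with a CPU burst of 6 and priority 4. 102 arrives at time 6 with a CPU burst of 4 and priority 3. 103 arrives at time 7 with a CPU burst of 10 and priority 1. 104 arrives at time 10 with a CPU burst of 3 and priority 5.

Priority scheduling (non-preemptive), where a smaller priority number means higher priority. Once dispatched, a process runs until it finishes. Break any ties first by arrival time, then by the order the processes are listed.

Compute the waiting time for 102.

13

Gantt: | idle 0-2 | 100 2-9 | 103 9-19 | 102 19-23 | 101 23-29 | 104 29-32 |
Completion: 100=9  101=29  102=23  103=19  104=32
Waiting(102) = turnaround − burst = 17 − 4 = 13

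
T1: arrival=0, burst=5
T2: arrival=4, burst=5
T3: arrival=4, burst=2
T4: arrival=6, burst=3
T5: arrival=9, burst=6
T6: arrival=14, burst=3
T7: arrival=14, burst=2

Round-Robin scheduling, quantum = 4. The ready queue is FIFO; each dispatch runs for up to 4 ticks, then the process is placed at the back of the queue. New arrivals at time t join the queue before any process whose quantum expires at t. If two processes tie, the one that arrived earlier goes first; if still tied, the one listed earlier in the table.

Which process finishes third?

T4

Gantt: | T1 0-4 | T2 4-8 | T3 8-10 | T1 10-11 | T4 11-14 | T2 14-15 | T5 15-19 | T6 19-22 | T7 22-24 | T5 24-26 |
Completion: T1=11  T2=15  T3=10  T4=14  T5=26  T6=22  T7=24
Turnaround (C−A): T1=11  T2=11  T3=6  T4=8  T5=17  T6=8  T7=10
Finish order: T3 → T1 → T4 → T2 → T6 → T7 → T5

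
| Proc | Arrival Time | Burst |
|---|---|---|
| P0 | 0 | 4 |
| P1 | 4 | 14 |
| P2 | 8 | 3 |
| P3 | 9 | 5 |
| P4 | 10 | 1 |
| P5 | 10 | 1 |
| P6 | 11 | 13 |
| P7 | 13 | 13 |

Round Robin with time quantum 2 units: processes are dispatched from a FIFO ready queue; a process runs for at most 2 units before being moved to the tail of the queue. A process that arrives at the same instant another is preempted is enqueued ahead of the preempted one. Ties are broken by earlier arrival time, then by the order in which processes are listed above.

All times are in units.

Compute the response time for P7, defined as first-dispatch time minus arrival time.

8

Schedule: | P0 0-4 | P1 4-8 | P2 8-10 | P1 10-12 | P3 12-14 | P4 14-15 | P5 15-16 | P2 16-17 | P6 17-19 | P1 19-21 | P7 21-23 | P3 23-25 | P6 25-27 | P1 27-29 | P7 29-31 | P3 31-32 | P6 32-34 | P1 34-36 | P7 36-38 | P6 38-40 | P1 40-42 | P7 42-44 | P6 44-46 | P7 46-48 | P6 48-50 | P7 50-52 | P6 52-53 | P7 53-54 |
Completion: P0=4  P1=42  P2=17  P3=32  P4=15  P5=16  P6=53  P7=54
Turnaround (C−A): P0=4  P1=38  P2=9  P3=23  P4=5  P5=6  P6=42  P7=41
Response(P7) = first start − arrival = 21 − 13 = 8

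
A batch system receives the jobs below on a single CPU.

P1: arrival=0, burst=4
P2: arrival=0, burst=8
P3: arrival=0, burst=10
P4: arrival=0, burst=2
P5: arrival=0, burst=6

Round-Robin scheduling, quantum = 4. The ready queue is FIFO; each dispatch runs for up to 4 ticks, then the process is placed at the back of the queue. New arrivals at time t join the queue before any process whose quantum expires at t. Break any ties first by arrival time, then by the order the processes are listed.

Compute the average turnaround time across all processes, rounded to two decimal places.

Timeline: | P1 0-4 | P2 4-8 | P3 8-12 | P4 12-14 | P5 14-18 | P2 18-22 | P3 22-26 | P5 26-28 | P3 28-30 |
Completion: P1=4  P2=22  P3=30  P4=14  P5=28
Turnaround times: P1=4, P2=22, P3=30, P4=14, P5=28
Average turnaround = (4+22+30+14+28) / 5 = 98/5 = 19.60

19.60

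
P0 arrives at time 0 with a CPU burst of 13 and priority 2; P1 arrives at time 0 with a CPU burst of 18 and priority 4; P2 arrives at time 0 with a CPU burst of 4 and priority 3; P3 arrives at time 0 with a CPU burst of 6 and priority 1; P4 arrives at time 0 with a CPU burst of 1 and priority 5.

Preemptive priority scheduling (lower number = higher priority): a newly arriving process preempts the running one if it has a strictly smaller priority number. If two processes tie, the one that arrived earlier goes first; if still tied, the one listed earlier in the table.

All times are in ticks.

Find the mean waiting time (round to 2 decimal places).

Schedule: | P3 0-6 | P0 6-19 | P2 19-23 | P1 23-41 | P4 41-42 |
Completion: P0=19  P1=41  P2=23  P3=6  P4=42
Turnaround (C−A): P0=19  P1=41  P2=23  P3=6  P4=42
Waiting times: P0=6, P1=23, P2=19, P3=0, P4=41
Average waiting = (6+23+19+0+41) / 5 = 89/5 = 17.80

17.80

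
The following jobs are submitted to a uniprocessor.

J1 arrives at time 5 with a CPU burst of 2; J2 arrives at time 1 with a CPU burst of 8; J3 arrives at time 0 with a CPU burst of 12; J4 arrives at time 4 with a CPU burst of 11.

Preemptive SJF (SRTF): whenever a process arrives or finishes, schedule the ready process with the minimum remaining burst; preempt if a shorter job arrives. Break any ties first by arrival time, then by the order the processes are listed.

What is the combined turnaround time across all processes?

Timeline: | J3 0-1 | J2 1-5 | J1 5-7 | J2 7-11 | J3 11-22 | J4 22-33 |
Completion: J1=7  J2=11  J3=22  J4=33
Turnaround = completion − arrival: J1=2, J2=10, J3=22, J4=29
Total turnaround = 2 + 10 + 22 + 29 = 63

63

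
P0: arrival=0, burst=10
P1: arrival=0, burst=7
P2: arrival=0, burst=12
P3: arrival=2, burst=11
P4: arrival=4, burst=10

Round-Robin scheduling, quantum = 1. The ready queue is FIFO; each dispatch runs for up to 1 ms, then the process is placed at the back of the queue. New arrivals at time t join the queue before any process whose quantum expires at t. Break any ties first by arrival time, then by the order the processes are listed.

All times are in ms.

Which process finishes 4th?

Gantt: | P0 0-1 | P1 1-2 | P2 2-3 | P0 3-4 | P3 4-5 | P1 5-6 | P2 6-7 | P4 7-8 | P0 8-9 | P3 9-10 | P1 10-11 | P2 11-12 | P4 12-13 | P0 13-14 | P3 14-15 | P1 15-16 | P2 16-17 | P4 17-18 | P0 18-19 | P3 19-20 | P1 20-21 | P2 21-22 | P4 22-23 | P0 23-24 | P3 24-25 | P1 25-26 | P2 26-27 | P4 27-28 | P0 28-29 | P3 29-30 | P1 30-31 | P2 31-32 | P4 32-33 | P0 33-34 | P3 34-35 | P2 35-36 | P4 36-37 | P0 37-38 | P3 38-39 | P2 39-40 | P4 40-41 | P0 41-42 | P3 42-43 | P2 43-44 | P4 44-45 | P3 45-46 | P2 46-47 | P4 47-48 | P3 48-49 | P2 49-50 |
Completion: P0=42  P1=31  P2=50  P3=49  P4=48
Finish order: P1 → P0 → P4 → P3 → P2

P3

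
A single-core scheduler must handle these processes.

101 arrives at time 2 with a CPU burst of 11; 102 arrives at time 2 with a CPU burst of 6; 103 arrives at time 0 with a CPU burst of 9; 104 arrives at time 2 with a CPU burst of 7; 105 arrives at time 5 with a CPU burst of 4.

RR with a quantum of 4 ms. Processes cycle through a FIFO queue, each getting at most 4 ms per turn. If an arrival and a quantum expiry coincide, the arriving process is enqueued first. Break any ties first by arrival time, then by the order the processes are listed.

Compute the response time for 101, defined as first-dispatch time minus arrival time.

Gantt: | 103 0-4 | 101 4-8 | 102 8-12 | 104 12-16 | 103 16-20 | 105 20-24 | 101 24-28 | 102 28-30 | 104 30-33 | 103 33-34 | 101 34-37 |
Completion: 101=37  102=30  103=34  104=33  105=24
Response(101) = first start − arrival = 4 − 2 = 2

2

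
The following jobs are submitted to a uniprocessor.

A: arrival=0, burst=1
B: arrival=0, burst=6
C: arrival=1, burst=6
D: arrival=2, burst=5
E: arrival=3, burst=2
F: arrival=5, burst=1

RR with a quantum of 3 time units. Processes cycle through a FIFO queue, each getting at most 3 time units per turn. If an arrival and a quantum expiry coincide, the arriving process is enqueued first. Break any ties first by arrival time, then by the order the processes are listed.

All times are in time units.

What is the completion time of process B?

Gantt: | A 0-1 | B 1-4 | C 4-7 | D 7-10 | E 10-12 | B 12-15 | F 15-16 | C 16-19 | D 19-21 |
Completion: A=1  B=15  C=19  D=21  E=12  F=16
Turnaround (C−A): A=1  B=15  C=18  D=19  E=9  F=11

15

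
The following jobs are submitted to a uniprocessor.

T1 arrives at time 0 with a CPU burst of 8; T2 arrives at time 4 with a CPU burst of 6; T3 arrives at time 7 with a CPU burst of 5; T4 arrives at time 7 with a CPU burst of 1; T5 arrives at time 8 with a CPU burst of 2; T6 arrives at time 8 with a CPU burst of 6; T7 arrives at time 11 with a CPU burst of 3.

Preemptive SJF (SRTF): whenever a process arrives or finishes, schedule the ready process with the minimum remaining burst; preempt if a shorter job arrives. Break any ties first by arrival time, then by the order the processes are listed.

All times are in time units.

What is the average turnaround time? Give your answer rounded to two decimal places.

10.29

Gantt: | T1 0-8 | T4 8-9 | T5 9-11 | T7 11-14 | T3 14-19 | T2 19-25 | T6 25-31 |
Completion: T1=8  T2=25  T3=19  T4=9  T5=11  T6=31  T7=14
Turnaround (C−A): T1=8  T2=21  T3=12  T4=2  T5=3  T6=23  T7=3
Turnaround times: T1=8, T2=21, T3=12, T4=2, T5=3, T6=23, T7=3
Average turnaround = (8+21+12+2+3+23+3) / 7 = 72/7 = 10.29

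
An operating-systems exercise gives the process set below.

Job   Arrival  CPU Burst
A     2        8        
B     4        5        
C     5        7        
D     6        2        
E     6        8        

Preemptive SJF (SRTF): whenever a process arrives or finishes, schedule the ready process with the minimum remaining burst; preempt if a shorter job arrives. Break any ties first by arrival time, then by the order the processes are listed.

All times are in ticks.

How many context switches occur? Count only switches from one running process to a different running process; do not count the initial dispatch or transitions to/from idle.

Gantt: | idle 0-2 | A 2-4 | B 4-6 | D 6-8 | B 8-11 | A 11-17 | C 17-24 | E 24-32 |
Completion: A=17  B=11  C=24  D=8  E=32
Turnaround (C−A): A=15  B=7  C=19  D=2  E=26

6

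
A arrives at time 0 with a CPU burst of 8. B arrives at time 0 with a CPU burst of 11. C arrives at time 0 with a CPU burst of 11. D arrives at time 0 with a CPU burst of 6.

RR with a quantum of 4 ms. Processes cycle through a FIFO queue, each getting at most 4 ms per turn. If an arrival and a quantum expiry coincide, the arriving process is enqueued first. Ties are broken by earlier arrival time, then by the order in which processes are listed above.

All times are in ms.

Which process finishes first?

Schedule: | A 0-4 | B 4-8 | C 8-12 | D 12-16 | A 16-20 | B 20-24 | C 24-28 | D 28-30 | B 30-33 | C 33-36 |
Completion: A=20  B=33  C=36  D=30
Turnaround (C−A): A=20  B=33  C=36  D=30
Finish order: A → D → B → C

A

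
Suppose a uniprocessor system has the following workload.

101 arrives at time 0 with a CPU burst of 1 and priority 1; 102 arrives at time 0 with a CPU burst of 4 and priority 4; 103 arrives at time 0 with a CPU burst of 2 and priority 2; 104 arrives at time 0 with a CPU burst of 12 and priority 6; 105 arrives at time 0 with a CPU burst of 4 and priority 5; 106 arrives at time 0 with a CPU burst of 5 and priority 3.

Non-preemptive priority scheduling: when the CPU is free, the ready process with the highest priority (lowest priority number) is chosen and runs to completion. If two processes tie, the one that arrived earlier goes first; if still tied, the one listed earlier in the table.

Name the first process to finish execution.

101

Timeline: | 101 0-1 | 103 1-3 | 106 3-8 | 102 8-12 | 105 12-16 | 104 16-28 |
Completion: 101=1  102=12  103=3  104=28  105=16  106=8
Turnaround (C−A): 101=1  102=12  103=3  104=28  105=16  106=8
Finish order: 101 → 103 → 106 → 102 → 105 → 104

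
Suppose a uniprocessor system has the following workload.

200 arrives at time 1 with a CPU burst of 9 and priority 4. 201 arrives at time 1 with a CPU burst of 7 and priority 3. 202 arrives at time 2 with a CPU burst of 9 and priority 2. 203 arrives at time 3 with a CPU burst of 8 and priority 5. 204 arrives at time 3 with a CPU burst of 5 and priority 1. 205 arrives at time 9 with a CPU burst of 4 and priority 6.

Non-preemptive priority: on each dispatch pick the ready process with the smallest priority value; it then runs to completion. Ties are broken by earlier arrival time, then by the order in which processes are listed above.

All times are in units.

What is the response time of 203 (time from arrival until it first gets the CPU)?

Schedule: | idle 0-1 | 201 1-8 | 204 8-13 | 202 13-22 | 200 22-31 | 203 31-39 | 205 39-43 |
Completion: 200=31  201=8  202=22  203=39  204=13  205=43
Turnaround (C−A): 200=30  201=7  202=20  203=36  204=10  205=34
Response(203) = first start − arrival = 31 − 3 = 28

28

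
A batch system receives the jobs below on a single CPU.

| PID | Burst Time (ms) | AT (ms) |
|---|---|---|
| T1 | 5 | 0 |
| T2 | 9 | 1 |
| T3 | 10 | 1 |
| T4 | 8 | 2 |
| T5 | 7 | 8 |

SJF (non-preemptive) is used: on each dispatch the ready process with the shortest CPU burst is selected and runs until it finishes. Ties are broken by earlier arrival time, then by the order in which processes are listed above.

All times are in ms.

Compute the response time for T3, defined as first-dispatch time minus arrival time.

28

Timeline: | T1 0-5 | T4 5-13 | T5 13-20 | T2 20-29 | T3 29-39 |
Completion: T1=5  T2=29  T3=39  T4=13  T5=20
Turnaround (C−A): T1=5  T2=28  T3=38  T4=11  T5=12
Response(T3) = first start − arrival = 29 − 1 = 28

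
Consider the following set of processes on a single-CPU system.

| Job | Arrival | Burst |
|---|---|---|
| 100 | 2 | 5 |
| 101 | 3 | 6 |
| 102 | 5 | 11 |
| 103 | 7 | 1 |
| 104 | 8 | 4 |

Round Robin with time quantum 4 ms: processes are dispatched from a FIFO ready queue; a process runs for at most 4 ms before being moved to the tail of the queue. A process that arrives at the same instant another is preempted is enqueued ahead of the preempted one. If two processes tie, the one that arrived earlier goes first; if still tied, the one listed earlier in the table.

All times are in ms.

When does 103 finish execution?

Schedule: | idle 0-2 | 100 2-6 | 101 6-10 | 102 10-14 | 100 14-15 | 103 15-16 | 104 16-20 | 101 20-22 | 102 22-29 |
Completion: 100=15  101=22  102=29  103=16  104=20
Turnaround (C−A): 100=13  101=19  102=24  103=9  104=12

16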